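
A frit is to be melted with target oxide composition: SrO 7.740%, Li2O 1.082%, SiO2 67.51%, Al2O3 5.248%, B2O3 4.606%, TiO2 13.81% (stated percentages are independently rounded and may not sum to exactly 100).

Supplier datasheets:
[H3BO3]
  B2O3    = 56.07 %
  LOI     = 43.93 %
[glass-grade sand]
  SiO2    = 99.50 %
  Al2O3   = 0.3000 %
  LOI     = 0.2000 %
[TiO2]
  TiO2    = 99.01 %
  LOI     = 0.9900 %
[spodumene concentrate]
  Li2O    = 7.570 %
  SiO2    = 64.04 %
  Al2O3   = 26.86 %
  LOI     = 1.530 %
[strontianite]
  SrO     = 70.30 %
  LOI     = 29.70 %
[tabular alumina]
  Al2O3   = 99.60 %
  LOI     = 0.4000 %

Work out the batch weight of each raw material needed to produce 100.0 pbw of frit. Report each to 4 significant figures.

Batch per 100.0 pbw frit:
  H3BO3: 8.215 pbw
  glass-grade sand: 58.65 pbw
  TiO2: 13.95 pbw
  spodumene concentrate: 14.29 pbw
  strontianite: 11.01 pbw
  tabular alumina: 1.238 pbw
Total batch = 107.4 pbw; LOI loss = 7.358 pbw; yield = 93.15%

The intermediate values are displayed (rounded to four significant digits) as written — the working math holds full precision in every operation. A single rounding produces each reported value; derived quantities (ignition loss, the six compositions, the totals, net glass mass, the yield) are re-derived at full float precision from the batch weights at 100.0 pbw of glass, as quoted within the problem or answer text.
Oxide mass targets, per 100.0 pbw frit:
  SrO: 7.740% × 100.0 = 7.740 pbw
  Li2O: 1.082% × 100.0 = 1.082 pbw
  SiO2: 67.51% × 100.0 = 67.51 pbw
  Al2O3: 5.248% × 100.0 = 5.248 pbw
  B2O3: 4.606% × 100.0 = 4.606 pbw
  TiO2: 13.81% × 100.0 = 13.81 pbw
Oxide-by-oxide audit applying the batch weights above, versus the basis set out (every target is met by its sum within answer rounding):
  SrO: 11.01·0.7030 = 7.740 pbw (target 7.740 pbw)
  Li2O: 14.29·0.07570 = 1.082 pbw (target 1.082 pbw)
  SiO2: 58.65·0.9950 + 14.29·0.6404 = 67.51 pbw (target 67.51 pbw)
  Al2O3: 58.65·0.003000 + 14.29·0.2686 + 1.238·0.9960 = 5.247 pbw (target 5.248 pbw)
  B2O3: 8.215·0.5607 = 4.606 pbw (target 4.606 pbw)
  TiO2: 13.95·0.9901 = 13.81 pbw (target 13.81 pbw)
Glass-mass bookkeeping: batch total minus LOI = 100.0 pbw (per-oxide target masses sum to 100.0 pbw; with the basis standing at 100.0 pbw — deltas are rounding alone).
Summing the batch: Σ batch = 107.4 pbw; ignition loss, Σ(batch × LOI) = 7.358 pbw; yield, glass over the total, = 93.15%.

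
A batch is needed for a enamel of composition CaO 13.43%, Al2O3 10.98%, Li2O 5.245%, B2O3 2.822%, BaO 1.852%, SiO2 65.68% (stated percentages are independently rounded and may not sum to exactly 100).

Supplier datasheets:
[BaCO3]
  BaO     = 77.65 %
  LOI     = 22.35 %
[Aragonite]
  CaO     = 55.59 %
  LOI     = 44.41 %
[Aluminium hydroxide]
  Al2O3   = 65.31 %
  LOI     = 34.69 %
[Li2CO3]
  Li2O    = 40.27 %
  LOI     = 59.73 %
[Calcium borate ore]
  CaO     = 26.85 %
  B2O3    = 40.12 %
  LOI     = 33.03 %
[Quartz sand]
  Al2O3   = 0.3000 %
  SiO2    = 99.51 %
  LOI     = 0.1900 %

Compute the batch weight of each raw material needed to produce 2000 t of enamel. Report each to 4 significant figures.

Intermediates are shown, rounded to 4 significant figures, at each printed step — all arithmetic carries full float precision at all times. Each reported figure is rounded only once. The derived quantities are rebuilt in full float precision (LOI, the six compositions, the yield, totals, glass mass) from the weighed amounts per 2000 t of glass as written in question or answer.
Target masses of each oxide per 2000 t enamel:
  CaO: 13.43% × 2000 = 268.6 t
  Al2O3: 10.98% × 2000 = 219.6 t
  Li2O: 5.245% × 2000 = 104.9 t
  B2O3: 2.822% × 2000 = 56.44 t
  BaO: 1.852% × 2000 = 37.04 t
  SiO2: 65.68% × 2000 = 1314 t
Mass-balance tally per oxide working from each reported weight, relative to the basis at hand (delivered sums recover each target net of answer rounding effects):
  CaO: 415.2·0.5559 + 140.7·0.2685 = 268.6 t (target 268.6 t)
  Al2O3: 330.2·0.6531 + 1320·0.003000 = 219.6 t (target 219.6 t)
  Li2O: 260.5·0.4027 = 104.9 t (target 104.9 t)
  B2O3: 140.7·0.4012 = 56.45 t (target 56.44 t)
  BaO: 47.70·0.7765 = 37.04 t (target 37.04 t)
  SiO2: 1320·0.9951 = 1314 t (target 1314 t)
Auditing the glass mass value: total batch − LOI = 2000 t (targets for the oxides total 2000 t; versus the stated basis of 2000 t — rounding explains the deltas).
Whole-batch sum: Σ batch = 2514 t; LOI loss = Σ batch·LOI = 514.2 t; glass ÷ batch gives a yield of 79.55%.

Batch per 2000 t enamel:
  BaCO3: 47.70 t
  Aragonite: 415.2 t
  Aluminium hydroxide: 330.2 t
  Li2CO3: 260.5 t
  Calcium borate ore: 140.7 t
  Quartz sand: 1320 t
Total batch = 2514 t; LOI loss = 514.2 t; yield = 79.55%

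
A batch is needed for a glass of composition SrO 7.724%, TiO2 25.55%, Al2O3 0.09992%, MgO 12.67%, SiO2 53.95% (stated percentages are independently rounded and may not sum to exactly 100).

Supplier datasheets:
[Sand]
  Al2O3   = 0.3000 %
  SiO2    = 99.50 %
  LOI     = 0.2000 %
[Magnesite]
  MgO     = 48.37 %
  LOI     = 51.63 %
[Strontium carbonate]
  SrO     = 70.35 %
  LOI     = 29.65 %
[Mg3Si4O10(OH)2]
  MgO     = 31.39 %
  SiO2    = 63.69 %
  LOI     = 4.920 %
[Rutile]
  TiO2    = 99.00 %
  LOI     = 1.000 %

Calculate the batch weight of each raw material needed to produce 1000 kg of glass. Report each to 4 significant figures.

The working math runs at full precision from start to finish. Intermediates are shown rounded to four significant figures on the page — every reported figure receives exactly one rounding. The derived quantities, which include the five compositions, net glass mass, the yield, the totals, ignition loss, are rebuilt at full precision, as they appear in the problem or answer text, from the weighed amounts on 1000 kg of glass.
Oxide mass targets, per 1000 kg glass:
  SrO: 7.724% × 1000 = 77.24 kg
  TiO2: 25.55% × 1000 = 255.5 kg
  Al2O3: 0.09992% × 1000 = 0.9992 kg
  MgO: 12.67% × 1000 = 126.7 kg
  SiO2: 53.95% × 1000 = 539.5 kg
Per-oxide balance check with the batch weights as given, versus the basis set out (summed amounts equal target values up to rounding of the answer):
  SrO: 109.8·0.7035 = 77.24 kg (target 77.24 kg)
  TiO2: 258.1·0.9900 = 255.5 kg (target 255.5 kg)
  Al2O3: 333.1·0.003000 = 0.9993 kg (target 0.9992 kg)
  MgO: 49.90·0.4837 + 326.7·0.3139 = 126.7 kg (target 126.7 kg)
  SiO2: 333.1·0.9950 + 326.7·0.6369 = 539.5 kg (target 539.5 kg)
Glass-mass sanity pass: the batch minus its LOI: 1000 kg (targets for the oxides total 999.9 kg; stated basis 1000 kg — differing by rounding only).
Summing the batch: Σ batch = 1078 kg; ignition loss, Σ(batch × LOI) = 77.64 kg; yield = glass ÷ total batch = 92.80%.

Batch per 1000 kg glass:
  Sand: 333.1 kg
  Magnesite: 49.90 kg
  Strontium carbonate: 109.8 kg
  Mg3Si4O10(OH)2: 326.7 kg
  Rutile: 258.1 kg
Total batch = 1078 kg; LOI loss = 77.64 kg; yield = 92.80%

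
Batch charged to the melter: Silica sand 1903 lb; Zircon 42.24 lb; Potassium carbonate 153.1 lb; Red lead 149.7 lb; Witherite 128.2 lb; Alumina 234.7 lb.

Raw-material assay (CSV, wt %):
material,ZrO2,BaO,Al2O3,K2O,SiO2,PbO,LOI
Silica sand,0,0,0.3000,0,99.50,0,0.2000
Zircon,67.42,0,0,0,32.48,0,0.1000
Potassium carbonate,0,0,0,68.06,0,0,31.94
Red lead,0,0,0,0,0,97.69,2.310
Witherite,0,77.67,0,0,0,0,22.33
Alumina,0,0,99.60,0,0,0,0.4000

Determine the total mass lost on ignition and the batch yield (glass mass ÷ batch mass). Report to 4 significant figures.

All internal work carries full precision through every step — working values are displayed, rounded to four significant digits, across the worked steps — each reported number undergoes a single rounding; the derived quantities, including LOI, the six compositions, yield, net glass mass, totals, are computed from the batch weights at 2525 lb of glass at full precision exactly as shown in the question or the answer.
Material-by-material LOI:
  Silica sand: 1903 × 0.002000 = 3.806 lb
  Zircon: 42.24 × 0.001000 = 0.04224 lb
  Potassium carbonate: 153.1 × 0.3194 = 48.90 lb
  Red lead: 149.7 × 0.02310 = 3.458 lb
  Witherite: 128.2 × 0.2233 = 28.63 lb
  Alumina: 234.7 × 0.004000 = 0.9388 lb
Total LOI = 85.77 lb
Glass = batch − LOI = 2611 − 85.77 = 2525 lb

LOI loss = 85.77 lb; glass = 2525 lb; yield = 96.71%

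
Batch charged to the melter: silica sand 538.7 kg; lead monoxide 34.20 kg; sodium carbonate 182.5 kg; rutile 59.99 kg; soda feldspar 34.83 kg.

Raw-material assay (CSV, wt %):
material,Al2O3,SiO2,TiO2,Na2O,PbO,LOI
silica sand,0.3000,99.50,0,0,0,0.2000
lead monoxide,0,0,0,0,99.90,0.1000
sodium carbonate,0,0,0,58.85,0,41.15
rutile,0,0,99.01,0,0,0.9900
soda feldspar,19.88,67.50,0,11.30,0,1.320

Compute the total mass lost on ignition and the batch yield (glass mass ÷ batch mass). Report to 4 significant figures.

Exact precision is carried at all times; the intermediate values appear rounded off to 4 significant digits alongside each step — a single rounding completes each reported figure; derived quantities (totals, yield, the five compositions, LOI, glass mass) are recomputed at exact precision starting from the weights per 773.0 kg of glass, as written in the problem or the answer.
Per-material ignition loss:
  silica sand: 538.7 × 0.002000 = 1.077 kg
  lead monoxide: 34.20 × 0.001000 = 0.03420 kg
  sodium carbonate: 182.5 × 0.4115 = 75.10 kg
  rutile: 59.99 × 0.009900 = 0.5939 kg
  soda feldspar: 34.83 × 0.01320 = 0.4598 kg
Total LOI = 77.26 kg
Glass = batch − LOI = 850.2 − 77.26 = 773.0 kg

LOI loss = 77.26 kg; glass = 773.0 kg; yield = 90.91%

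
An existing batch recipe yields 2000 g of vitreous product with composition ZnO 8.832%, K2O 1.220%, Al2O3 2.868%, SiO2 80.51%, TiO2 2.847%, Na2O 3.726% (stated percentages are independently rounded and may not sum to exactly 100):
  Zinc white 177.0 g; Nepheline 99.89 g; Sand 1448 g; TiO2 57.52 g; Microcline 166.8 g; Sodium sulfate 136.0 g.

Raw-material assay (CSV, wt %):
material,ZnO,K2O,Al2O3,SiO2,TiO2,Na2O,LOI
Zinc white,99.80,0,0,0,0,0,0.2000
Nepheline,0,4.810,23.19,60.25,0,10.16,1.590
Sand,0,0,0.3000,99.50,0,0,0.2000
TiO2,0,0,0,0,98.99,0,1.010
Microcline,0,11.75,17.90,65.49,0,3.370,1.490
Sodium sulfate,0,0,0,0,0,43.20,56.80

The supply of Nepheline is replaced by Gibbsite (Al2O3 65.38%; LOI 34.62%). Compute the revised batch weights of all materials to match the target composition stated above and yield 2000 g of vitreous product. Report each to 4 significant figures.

Revised batch per 2000 g vitreous product:
  Zinc white: 177.0 g
  Gibbsite: 24.08 g
  Sand: 1482 g
  TiO2: 57.52 g
  Microcline: 207.7 g
  Sodium sulfate: 156.3 g
Total batch = 2105 g; LOI loss = 104.1 g

Every computation maintains full precision from start to finish; working values are shown with 4-significant-digit rounding in the printout. Each reported number is rounded just once. All derived quantities (the six compositions, the yield, glass mass, ignition loss, totals) are rebuilt at full precision from the batch weights at 2000 g of glass as they appear in the problem or answer text.
Per-oxide target masses for 2000 g vitreous product:
  ZnO: 8.832% × 2000 = 176.6 g
  K2O: 1.220% × 2000 = 24.40 g
  Al2O3: 2.868% × 2000 = 57.36 g
  SiO2: 80.51% × 2000 = 1610 g
  TiO2: 2.847% × 2000 = 56.94 g
  Na2O: 3.726% × 2000 = 74.52 g
Balance tally, oxide-wise, using the reported weights, per the basis as stated (summed amounts equal target values given rounding of the digits):
  ZnO: 177.0·0.9980 = 176.6 g (target 176.6 g)
  K2O: 207.7·0.1175 = 24.40 g (target 24.40 g)
  Al2O3: 24.08·0.6538 + 1482·0.003000 + 207.7·0.1790 = 57.37 g (target 57.36 g)
  SiO2: 1482·0.9950 + 207.7·0.6549 = 1611 g (target 1610 g)
  TiO2: 57.52·0.9899 = 56.94 g (target 56.94 g)
  Na2O: 207.7·0.03370 + 156.3·0.4320 = 74.52 g (target 74.52 g)
Glass-mass closure: Σ batch − LOI loss = 2000 g (the Σ of target masses is 2000 g; the stated basis being 2000 g — gaps are rounding artifacts).
Adding the batch up: Σ batch = 2105 g; ignition loss, Σ(batch × LOI) = 104.1 g; as yield: glass ÷ batch → 95.05%.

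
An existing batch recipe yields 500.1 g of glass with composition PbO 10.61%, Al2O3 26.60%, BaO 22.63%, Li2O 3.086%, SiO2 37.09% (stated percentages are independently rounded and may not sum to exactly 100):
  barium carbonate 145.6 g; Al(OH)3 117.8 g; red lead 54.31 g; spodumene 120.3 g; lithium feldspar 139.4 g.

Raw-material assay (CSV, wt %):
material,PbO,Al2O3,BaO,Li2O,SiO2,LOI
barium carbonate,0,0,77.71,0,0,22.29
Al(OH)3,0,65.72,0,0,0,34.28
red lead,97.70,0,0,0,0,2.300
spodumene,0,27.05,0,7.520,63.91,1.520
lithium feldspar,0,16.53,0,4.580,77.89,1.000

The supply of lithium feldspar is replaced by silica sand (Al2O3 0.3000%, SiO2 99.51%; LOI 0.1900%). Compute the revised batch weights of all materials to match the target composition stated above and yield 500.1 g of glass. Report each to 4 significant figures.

Revised batch per 500.1 g glass:
  barium carbonate: 145.6 g
  Al(OH)3: 117.7 g
  red lead: 54.31 g
  spodumene: 205.2 g
  silica sand: 54.59 g
Total batch = 577.4 g; LOI loss = 77.27 g

All arithmetic carries exact precision at every stage — intermediates are displayed (rounded to four significant figures) between the steps — each reported value is rounded exactly once; derived quantities are re-derived from the batch weights per 500.1 g of glass in exact precision (the five compositions, ignition loss, net glass mass, totals, yield), as set out in the problem or answer text.
Target oxide masses per 500.1 g glass:
  PbO: 10.61% × 500.1 = 53.06 g
  Al2O3: 26.60% × 500.1 = 133.0 g
  BaO: 22.63% × 500.1 = 113.2 g
  Li2O: 3.086% × 500.1 = 15.43 g
  SiO2: 37.09% × 500.1 = 185.5 g
Oxide-by-oxide audit working from each reported weight, against the basis in use (summed amounts equal target values given rounding of the digits):
  PbO: 54.31·0.9770 = 53.06 g (target 53.06 g)
  Al2O3: 117.7·0.6572 + 205.2·0.2705 + 54.59·0.003000 = 133.0 g (target 133.0 g)
  BaO: 145.6·0.7771 = 113.1 g (target 113.2 g)
  Li2O: 205.2·0.07520 = 15.43 g (target 15.43 g)
  SiO2: 205.2·0.6391 + 54.59·0.9951 = 185.5 g (target 185.5 g)
Glass-mass closure: the batch minus its LOI: 500.1 g (the targets, summed, come to 500.2 g; basis as stated: 500.1 g — gaps are rounding artifacts).
Summing the batch: Σ batch = 577.4 g; loss to ignition Σ batch·LOI = 77.27 g; yield = glass ÷ total batch = 86.62%.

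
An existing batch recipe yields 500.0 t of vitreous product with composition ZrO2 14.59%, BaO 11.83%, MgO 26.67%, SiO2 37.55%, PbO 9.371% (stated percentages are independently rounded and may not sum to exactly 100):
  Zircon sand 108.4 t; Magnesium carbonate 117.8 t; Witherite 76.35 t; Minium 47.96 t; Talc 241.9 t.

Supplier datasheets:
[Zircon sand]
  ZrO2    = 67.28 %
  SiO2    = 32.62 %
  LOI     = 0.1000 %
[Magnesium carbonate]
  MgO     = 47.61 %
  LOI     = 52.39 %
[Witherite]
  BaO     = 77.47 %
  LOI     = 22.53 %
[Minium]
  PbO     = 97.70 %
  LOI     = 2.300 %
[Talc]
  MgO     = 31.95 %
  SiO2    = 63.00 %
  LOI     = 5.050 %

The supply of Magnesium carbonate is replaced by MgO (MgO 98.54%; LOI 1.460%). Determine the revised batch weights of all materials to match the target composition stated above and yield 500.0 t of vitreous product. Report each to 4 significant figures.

Revised batch per 500.0 t vitreous product:
  Zircon sand: 108.4 t
  MgO: 56.90 t
  Witherite: 76.35 t
  Minium: 47.96 t
  Talc: 241.9 t
Total batch = 531.5 t; LOI loss = 31.46 t

The intermediate values are shown (rounded to 4 significant digits) at each printed step; full float precision is maintained at each step — a single rounding finalizes each reported result. All derived quantities, including five oxide percentages, yield, LOI, net glass mass, the totals, are re-derived using the weight values for 500.0 t of glass at full float precision, as they appear in question or answer.
Per-oxide target masses for 500.0 t vitreous product:
  ZrO2: 14.59% × 500.0 = 72.95 t
  BaO: 11.83% × 500.0 = 59.15 t
  MgO: 26.67% × 500.0 = 133.4 t
  SiO2: 37.55% × 500.0 = 187.8 t
  PbO: 9.371% × 500.0 = 46.86 t
Balance tally, oxide-wise, per the reported batch figures, at the basis given (delivered sums recover each target given rounding of the digits):
  ZrO2: 108.4·0.6728 = 72.93 t (target 72.95 t)
  BaO: 76.35·0.7747 = 59.15 t (target 59.15 t)
  MgO: 56.90·0.9854 + 241.9·0.3195 = 133.4 t (target 133.4 t)
  SiO2: 108.4·0.3262 + 241.9·0.6300 = 187.8 t (target 187.8 t)
  PbO: 47.96·0.9770 = 46.86 t (target 46.86 t)
Glass-mass closure: whole batch net of LOI = 500.1 t (the targets, summed, come to 500.1 t; stated basis 500.0 t — gaps are rounding artifacts).
Adding the batch up: Σ batch = 531.5 t; the LOI term Σ batch·LOI equals 31.46 t; yield, glass over the total, = 94.08%.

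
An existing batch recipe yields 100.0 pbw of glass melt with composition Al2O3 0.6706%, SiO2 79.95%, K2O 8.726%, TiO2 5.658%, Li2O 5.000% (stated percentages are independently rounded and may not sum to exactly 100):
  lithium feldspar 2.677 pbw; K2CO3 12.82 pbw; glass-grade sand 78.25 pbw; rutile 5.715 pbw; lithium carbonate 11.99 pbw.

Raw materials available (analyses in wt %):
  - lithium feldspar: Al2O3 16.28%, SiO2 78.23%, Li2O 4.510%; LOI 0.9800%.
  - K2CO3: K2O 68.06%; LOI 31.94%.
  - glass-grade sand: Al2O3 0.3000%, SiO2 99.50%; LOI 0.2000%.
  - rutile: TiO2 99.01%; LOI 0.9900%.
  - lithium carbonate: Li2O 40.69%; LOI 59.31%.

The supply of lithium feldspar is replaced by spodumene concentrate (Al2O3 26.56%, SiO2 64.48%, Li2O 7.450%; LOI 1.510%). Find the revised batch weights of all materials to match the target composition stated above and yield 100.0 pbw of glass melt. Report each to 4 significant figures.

Full float precision is carried in every operation. Rounding to 4 significant figures extends to every in-between result as displayed — every reported number sees exactly one rounding. The derived quantities, which include ignition loss, totals, yield, the five compositions, net glass mass, are computed in full float precision, as written in either problem or answer, using the weight values per 100.0 pbw of glass.
Per-oxide target masses for 100.0 pbw glass melt:
  Al2O3: 0.6706% × 100.0 = 0.6706 pbw
  SiO2: 79.95% × 100.0 = 79.95 pbw
  K2O: 8.726% × 100.0 = 8.726 pbw
  TiO2: 5.658% × 100.0 = 5.658 pbw
  Li2O: 5.000% × 100.0 = 5.000 pbw
Balance tally, oxide-wise, working from each reported weight, versus the basis set out (delivered sums recover each target once rounding is allowed for):
  Al2O3: 1.629·0.2656 + 79.30·0.003000 = 0.6706 pbw (target 0.6706 pbw)
  SiO2: 1.629·0.6448 + 79.30·0.9950 = 79.95 pbw (target 79.95 pbw)
  K2O: 12.82·0.6806 = 8.725 pbw (target 8.726 pbw)
  TiO2: 5.715·0.9901 = 5.658 pbw (target 5.658 pbw)
  Li2O: 1.629·0.07450 + 11.99·0.4069 = 5.000 pbw (target 5.000 pbw)
Consistency of the glass mass: total batch − LOI = 100.0 pbw (oxide target masses add up to 100.0 pbw; against the stated basis, 100.0 pbw — deltas are rounding alone).
Batch grand total — Σ batch = 111.5 pbw; LOI loss = Σ batch·LOI = 11.45 pbw; yield = glass ÷ total batch = 89.73%.

Revised batch per 100.0 pbw glass melt:
  spodumene concentrate: 1.629 pbw
  K2CO3: 12.82 pbw
  glass-grade sand: 79.30 pbw
  rutile: 5.715 pbw
  lithium carbonate: 11.99 pbw
Total batch = 111.5 pbw; LOI loss = 11.45 pbw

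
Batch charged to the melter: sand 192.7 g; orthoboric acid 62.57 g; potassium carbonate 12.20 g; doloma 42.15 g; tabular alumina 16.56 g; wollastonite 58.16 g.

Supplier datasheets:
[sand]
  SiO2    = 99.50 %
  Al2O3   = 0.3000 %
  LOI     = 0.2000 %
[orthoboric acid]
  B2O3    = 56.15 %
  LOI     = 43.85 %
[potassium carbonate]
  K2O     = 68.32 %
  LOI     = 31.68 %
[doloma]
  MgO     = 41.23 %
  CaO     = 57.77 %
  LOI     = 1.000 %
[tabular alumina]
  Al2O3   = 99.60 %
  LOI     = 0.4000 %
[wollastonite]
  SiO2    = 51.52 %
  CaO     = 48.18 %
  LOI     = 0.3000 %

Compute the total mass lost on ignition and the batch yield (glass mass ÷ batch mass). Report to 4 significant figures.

Working values appear (rounded to 4 significant digits) in the working; the working math runs at exact precision all the way through. A single rounding produces every reported figure. The derived quantities are rebuilt from the weighed amounts per 352.0 g of glass in full precision (ignition loss, the yield, six oxide percentages, totals, net glass mass), as set out in question or answer.
Each material's LOI contribution:
  sand: 192.7 × 0.002000 = 0.3854 g
  orthoboric acid: 62.57 × 0.4385 = 27.44 g
  potassium carbonate: 12.20 × 0.3168 = 3.865 g
  doloma: 42.15 × 0.01000 = 0.4215 g
  tabular alumina: 16.56 × 0.004000 = 0.06624 g
  wollastonite: 58.16 × 0.003000 = 0.1745 g
Total LOI = 32.35 g
Glass = batch − LOI = 384.3 − 32.35 = 352.0 g

LOI loss = 32.35 g; glass = 352.0 g; yield = 91.58%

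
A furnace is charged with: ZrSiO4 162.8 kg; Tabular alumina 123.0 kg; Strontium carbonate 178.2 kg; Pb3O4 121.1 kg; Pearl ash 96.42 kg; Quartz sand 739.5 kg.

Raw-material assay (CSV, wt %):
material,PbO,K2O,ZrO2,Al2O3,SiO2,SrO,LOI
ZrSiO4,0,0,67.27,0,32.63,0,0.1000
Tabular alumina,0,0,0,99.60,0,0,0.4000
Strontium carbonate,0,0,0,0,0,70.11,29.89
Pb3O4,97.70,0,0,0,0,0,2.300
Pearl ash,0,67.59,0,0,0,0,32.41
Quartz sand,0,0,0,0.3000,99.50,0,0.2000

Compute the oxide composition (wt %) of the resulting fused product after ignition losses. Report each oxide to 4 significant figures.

The working math runs at full float precision at all times — mid-chain values are displayed (rounded to 4 significant digits) in the working; every reported result is rounded exactly once. All derived quantities (ignition loss, the totals, six oxide percentages, the yield, glass mass) are re-derived at exact precision from the weighed amounts for 1332 kg of glass precisely as stated by the problem or answer text.
Oxide-by-oxide delivered mass:
  PbO: 121.1·0.9770 = 118.3 kg
  K2O: 96.42·0.6759 = 65.17 kg
  ZrO2: 162.8·0.6727 = 109.5 kg
  Al2O3: 123.0·0.9960 + 739.5·0.003000 = 124.7 kg
  SiO2: 162.8·0.3263 + 739.5·0.9950 = 788.9 kg
  SrO: 178.2·0.7011 = 124.9 kg
LOI: 162.8·0.001000 + 123.0·0.004000 + 178.2·0.2989 + 121.1·0.02300 + 96.42·0.3241 + 739.5·0.002000 = 89.43 kg
Glass = total batch minus LOI = 1421 − 89.43 = 1332 kg (= Σ oxide masses)
percent share: oxide ÷ glass, ×100

Glass mass = 1332 kg (batch 1421 − LOI 89.43).
Composition: PbO 8.885%, K2O 4.894%, ZrO2 8.224%, Al2O3 9.367%, SiO2 59.25%, SrO 9.382%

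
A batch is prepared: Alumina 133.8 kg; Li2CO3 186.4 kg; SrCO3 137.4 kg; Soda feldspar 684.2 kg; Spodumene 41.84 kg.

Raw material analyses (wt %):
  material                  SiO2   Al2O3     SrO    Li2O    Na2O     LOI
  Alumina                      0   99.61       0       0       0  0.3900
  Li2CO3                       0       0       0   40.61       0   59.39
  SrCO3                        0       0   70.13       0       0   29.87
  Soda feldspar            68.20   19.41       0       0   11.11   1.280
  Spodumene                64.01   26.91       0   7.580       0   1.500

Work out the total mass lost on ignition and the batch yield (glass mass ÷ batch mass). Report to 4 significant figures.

Intermediates are printed with 4-significant-digit rounding alongside each step. The working math keeps exact precision at each step — every reported value is rounded exactly once; derived quantities (the yield, ignition loss, the totals, glass mass, five oxide percentages) are carried in full precision from the batch weights on 1022 kg of glass exactly as shown in question or answer.
Per-material ignition loss:
  Alumina: 133.8 × 0.003900 = 0.5218 kg
  Li2CO3: 186.4 × 0.5939 = 110.7 kg
  SrCO3: 137.4 × 0.2987 = 41.04 kg
  Soda feldspar: 684.2 × 0.01280 = 8.758 kg
  Spodumene: 41.84 × 0.01500 = 0.6276 kg
Total LOI = 161.7 kg
Glass = batch − LOI = 1184 − 161.7 = 1022 kg

LOI loss = 161.7 kg; glass = 1022 kg; yield = 86.34%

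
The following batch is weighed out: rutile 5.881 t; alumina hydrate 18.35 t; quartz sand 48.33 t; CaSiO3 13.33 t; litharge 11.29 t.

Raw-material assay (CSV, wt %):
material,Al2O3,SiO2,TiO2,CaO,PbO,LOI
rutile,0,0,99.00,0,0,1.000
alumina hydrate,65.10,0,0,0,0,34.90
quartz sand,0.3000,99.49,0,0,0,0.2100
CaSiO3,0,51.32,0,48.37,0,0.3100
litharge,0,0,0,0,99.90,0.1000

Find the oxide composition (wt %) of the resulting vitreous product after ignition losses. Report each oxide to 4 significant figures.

Glass mass = 90.56 t (batch 97.18 − LOI 6.617).
Composition: Al2O3 13.35%, SiO2 60.65%, TiO2 6.429%, CaO 7.120%, PbO 12.45%

Each numeric step runs at full float precision in every operation. Mid-chain values appear with 4-significant-figure rounding in the printout — every reported number sees exactly one rounding — the derived quantities are computed at full precision (LOI, the yield, the totals, the five compositions, net glass mass) from the weighed amounts at 90.56 t of glass exactly as shown in the question or the answer.
Oxide masses out of the charge:
  Al2O3: 18.35·0.6510 + 48.33·0.003000 = 12.09 t
  SiO2: 48.33·0.9949 + 13.33·0.5132 = 54.92 t
  TiO2: 5.881·0.9900 = 5.822 t
  CaO: 13.33·0.4837 = 6.448 t
  PbO: 11.29·0.9990 = 11.28 t
LOI: 5.881·0.01000 + 18.35·0.3490 + 48.33·0.002100 + 13.33·0.003100 + 11.29·0.001000 = 6.617 t
batch − LOI leaves glass = 97.18 − 6.617 = 90.56 t (the oxide masses sum to this)
oxide / glass × 100 gives the wt %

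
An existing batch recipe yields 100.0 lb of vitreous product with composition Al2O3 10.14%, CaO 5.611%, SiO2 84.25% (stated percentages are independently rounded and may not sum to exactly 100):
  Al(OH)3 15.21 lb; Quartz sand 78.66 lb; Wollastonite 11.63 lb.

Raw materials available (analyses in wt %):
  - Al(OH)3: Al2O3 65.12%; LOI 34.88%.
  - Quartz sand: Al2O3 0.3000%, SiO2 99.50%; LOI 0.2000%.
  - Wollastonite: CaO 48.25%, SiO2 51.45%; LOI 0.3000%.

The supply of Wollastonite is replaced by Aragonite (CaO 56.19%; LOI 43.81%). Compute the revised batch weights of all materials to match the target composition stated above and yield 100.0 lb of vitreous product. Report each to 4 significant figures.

The intermediate values are printed rounded off to 4 significant digits within the worked lines. The whole derivation holds exact precision throughout — exactly one rounding is applied to each reported figure; the derived quantities (totals, the three compositions, ignition loss, glass mass, the yield) are computed from the weighed amounts on 100.0 lb of glass at full precision, precisely as stated by problem or answer.
The oxide mass targets at 100.0 lb vitreous product:
  Al2O3: 10.14% × 100.0 = 10.14 lb
  CaO: 5.611% × 100.0 = 5.611 lb
  SiO2: 84.25% × 100.0 = 84.25 lb
Checking each oxide sum on the weights just shown, versus the basis set out (sum by sum, the targets are met once rounding is allowed for):
  Al2O3: 15.18·0.6512 + 84.67·0.003000 = 10.14 lb (target 10.14 lb)
  CaO: 9.986·0.5619 = 5.611 lb (target 5.611 lb)
  SiO2: 84.67·0.9950 = 84.25 lb (target 84.25 lb)
Glass-mass closure: total charge less LOI = 100.0 lb (per-oxide target masses sum to 100.0 lb; against the stated basis, 100.0 lb — deltas are rounding alone).
Batch grand total — Σ batch = 109.8 lb; loss to ignition Σ batch·LOI = 9.839 lb; the yield ratio, glass ÷ batch: 91.04%.

Revised batch per 100.0 lb vitreous product:
  Al(OH)3: 15.18 lb
  Quartz sand: 84.67 lb
  Aragonite: 9.986 lb
Total batch = 109.8 lb; LOI loss = 9.839 lb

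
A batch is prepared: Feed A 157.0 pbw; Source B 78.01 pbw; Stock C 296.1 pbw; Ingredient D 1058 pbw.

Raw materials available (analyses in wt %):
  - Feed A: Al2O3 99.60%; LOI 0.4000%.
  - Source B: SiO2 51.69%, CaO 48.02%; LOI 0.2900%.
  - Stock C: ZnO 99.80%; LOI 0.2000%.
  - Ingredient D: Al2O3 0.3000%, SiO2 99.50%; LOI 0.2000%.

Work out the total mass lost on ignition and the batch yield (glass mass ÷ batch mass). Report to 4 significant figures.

LOI loss = 3.562 pbw; glass = 1586 pbw; yield = 99.78%

All arithmetic maintains full float precision at every stage; mid-chain values are displayed with 4-significant-figure rounding when written out; a single rounding finalizes every reported number; derived quantities (LOI, net glass mass, yield, four oxide percentages, the totals) are recomputed in full precision from the weighed amounts at 1586 pbw of glass as given in either problem or answer.
Per-material ignition loss:
  Feed A: 157.0 × 0.004000 = 0.6280 pbw
  Source B: 78.01 × 0.002900 = 0.2262 pbw
  Stock C: 296.1 × 0.002000 = 0.5922 pbw
  Ingredient D: 1058 × 0.002000 = 2.116 pbw
Total LOI = 3.562 pbw
Glass = batch − LOI = 1589 − 3.562 = 1586 pbw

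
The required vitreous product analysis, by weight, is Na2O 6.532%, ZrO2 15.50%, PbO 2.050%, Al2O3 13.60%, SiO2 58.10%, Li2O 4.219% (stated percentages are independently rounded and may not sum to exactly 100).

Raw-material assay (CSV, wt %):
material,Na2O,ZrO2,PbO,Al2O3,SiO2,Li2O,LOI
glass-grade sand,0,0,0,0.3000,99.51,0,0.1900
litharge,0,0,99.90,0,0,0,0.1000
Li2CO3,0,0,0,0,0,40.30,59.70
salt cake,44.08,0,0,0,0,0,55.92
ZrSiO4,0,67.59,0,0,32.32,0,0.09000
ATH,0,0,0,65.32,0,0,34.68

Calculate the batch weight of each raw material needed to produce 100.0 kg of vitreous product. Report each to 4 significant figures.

Batch per 100.0 kg vitreous product:
  glass-grade sand: 50.94 kg
  litharge: 2.052 kg
  Li2CO3: 10.47 kg
  salt cake: 14.82 kg
  ZrSiO4: 22.93 kg
  ATH: 20.59 kg
Total batch = 121.8 kg; LOI loss = 21.80 kg; yield = 82.10%

Rounding to four significant digits governs every mid-chain value as shown; all internal work keeps full float precision from start to finish — each reported number takes just one rounding. All derived quantities (the yield, the totals, net glass mass, six oxide percentages, ignition loss) are computed starting from the weights per 100.0 kg of glass in full float precision, as they appear in the question or the answer.
Oxide mass targets, per 100.0 kg vitreous product:
  Na2O: 6.532% × 100.0 = 6.532 kg
  ZrO2: 15.50% × 100.0 = 15.50 kg
  PbO: 2.050% × 100.0 = 2.050 kg
  Al2O3: 13.60% × 100.0 = 13.60 kg
  SiO2: 58.10% × 100.0 = 58.10 kg
  Li2O: 4.219% × 100.0 = 4.219 kg
Checking each oxide sum with the batch weights as given, per the basis as stated (sum by sum, the targets are met within answer rounding):
  Na2O: 14.82·0.4408 = 6.533 kg (target 6.532 kg)
  ZrO2: 22.93·0.6759 = 15.50 kg (target 15.50 kg)
  PbO: 2.052·0.9990 = 2.050 kg (target 2.050 kg)
  Al2O3: 50.94·0.003000 + 20.59·0.6532 = 13.60 kg (target 13.60 kg)
  SiO2: 50.94·0.9951 + 22.93·0.3232 = 58.10 kg (target 58.10 kg)
  Li2O: 10.47·0.4030 = 4.219 kg (target 4.219 kg)
Glass-mass closure: Σ batch − LOI loss = 100.0 kg (the Σ of target masses is 100.0 kg; with the basis standing at 100.0 kg — rounding explains the deltas).
Summing the batch: Σ batch = 121.8 kg; LOI removed, Σ of batch·LOI: 21.80 kg; as yield: glass ÷ batch → 82.10%.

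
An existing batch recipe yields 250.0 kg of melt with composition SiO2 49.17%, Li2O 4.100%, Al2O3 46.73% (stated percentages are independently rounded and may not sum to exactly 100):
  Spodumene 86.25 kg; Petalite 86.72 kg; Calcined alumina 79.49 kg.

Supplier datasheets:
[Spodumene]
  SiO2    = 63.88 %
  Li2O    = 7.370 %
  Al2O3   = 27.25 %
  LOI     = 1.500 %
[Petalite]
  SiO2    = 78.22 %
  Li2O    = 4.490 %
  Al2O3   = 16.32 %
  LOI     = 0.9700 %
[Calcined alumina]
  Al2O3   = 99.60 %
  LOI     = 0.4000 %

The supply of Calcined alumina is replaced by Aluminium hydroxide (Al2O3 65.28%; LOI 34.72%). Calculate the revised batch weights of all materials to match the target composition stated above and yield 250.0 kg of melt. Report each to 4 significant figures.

The working math carries exact precision all the way through — working values are displayed rounded to four significant figures across the worked steps — each reported figure is rounded a single time; derived quantities are carried in full float precision (the totals, LOI, the three compositions, glass mass, yield) starting from the weights for 250.0 kg of glass, as quoted within the question or the answer.
The oxide mass targets at 250.0 kg melt:
  SiO2: 49.17% × 250.0 = 122.9 kg
  Li2O: 4.100% × 250.0 = 10.25 kg
  Al2O3: 46.73% × 250.0 = 116.8 kg
A balance pass over the oxides, from the weights as reported, relative to the basis at hand (delivered sums recover each target within answer rounding):
  SiO2: 86.25·0.6388 + 86.72·0.7822 = 122.9 kg (target 122.9 kg)
  Li2O: 86.25·0.07370 + 86.72·0.04490 = 10.25 kg (target 10.25 kg)
  Al2O3: 86.25·0.2725 + 86.72·0.1632 + 121.3·0.6528 = 116.8 kg (target 116.8 kg)
The glass-mass cross-check: net batch after ignition = 250.0 kg (per-oxide target masses sum to 250.0 kg; the stated basis being 250.0 kg — differing by rounding only).
Batch grand total — Σ batch = 294.3 kg; the LOI term Σ batch·LOI equals 44.25 kg; as yield: glass ÷ batch → 84.96%.

Revised batch per 250.0 kg melt:
  Spodumene: 86.25 kg
  Petalite: 86.72 kg
  Aluminium hydroxide: 121.3 kg
Total batch = 294.3 kg; LOI loss = 44.25 kg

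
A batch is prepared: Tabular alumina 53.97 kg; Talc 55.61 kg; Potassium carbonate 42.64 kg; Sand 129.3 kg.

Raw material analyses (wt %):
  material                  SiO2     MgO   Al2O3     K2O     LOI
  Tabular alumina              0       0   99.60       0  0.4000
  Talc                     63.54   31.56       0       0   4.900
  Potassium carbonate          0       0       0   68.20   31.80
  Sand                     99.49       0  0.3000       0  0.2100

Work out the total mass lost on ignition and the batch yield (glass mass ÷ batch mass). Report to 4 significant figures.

Each numeric step holds exact precision through the solve; the intermediate values appear rounded off to 4 significant figures when written out. Each reported figure receives exactly one rounding; the derived quantities are re-derived using the weight values for 264.7 kg of glass in exact precision (yield, totals, four oxide percentages, glass mass, LOI) exactly as printed in question or answer.
Each material's LOI contribution:
  Tabular alumina: 53.97 × 0.004000 = 0.2159 kg
  Talc: 55.61 × 0.04900 = 2.725 kg
  Potassium carbonate: 42.64 × 0.3180 = 13.56 kg
  Sand: 129.3 × 0.002100 = 0.2715 kg
Total LOI = 16.77 kg
Glass = batch − LOI = 281.5 − 16.77 = 264.7 kg

LOI loss = 16.77 kg; glass = 264.7 kg; yield = 94.04%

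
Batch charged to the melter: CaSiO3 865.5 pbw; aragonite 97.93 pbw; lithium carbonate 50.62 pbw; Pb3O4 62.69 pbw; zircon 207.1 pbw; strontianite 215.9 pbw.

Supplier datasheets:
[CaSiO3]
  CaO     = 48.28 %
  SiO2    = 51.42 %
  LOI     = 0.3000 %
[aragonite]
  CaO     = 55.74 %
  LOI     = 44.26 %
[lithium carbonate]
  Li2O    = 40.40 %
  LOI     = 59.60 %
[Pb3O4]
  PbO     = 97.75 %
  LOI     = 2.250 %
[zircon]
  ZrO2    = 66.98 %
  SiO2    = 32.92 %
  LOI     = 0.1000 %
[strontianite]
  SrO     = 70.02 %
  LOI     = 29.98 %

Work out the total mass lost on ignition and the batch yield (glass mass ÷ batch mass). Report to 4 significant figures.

LOI loss = 142.5 pbw; glass = 1357 pbw; yield = 90.50%

All arithmetic maintains full float precision throughout. Working values appear (rounded to 4 significant digits) across the worked steps. Every reported value sees exactly one rounding. The derived quantities, which include the totals, the six compositions, ignition loss, the yield, glass mass, are re-derived at exact precision, as quoted within the question or the answer, using the weight values for 1357 pbw of glass.
Loss on ignition, line by line:
  CaSiO3: 865.5 × 0.003000 = 2.597 pbw
  aragonite: 97.93 × 0.4426 = 43.34 pbw
  lithium carbonate: 50.62 × 0.5960 = 30.17 pbw
  Pb3O4: 62.69 × 0.02250 = 1.411 pbw
  zircon: 207.1 × 0.001000 = 0.2071 pbw
  strontianite: 215.9 × 0.2998 = 64.73 pbw
Total LOI = 142.5 pbw
Glass = batch − LOI = 1500 − 142.5 = 1357 pbw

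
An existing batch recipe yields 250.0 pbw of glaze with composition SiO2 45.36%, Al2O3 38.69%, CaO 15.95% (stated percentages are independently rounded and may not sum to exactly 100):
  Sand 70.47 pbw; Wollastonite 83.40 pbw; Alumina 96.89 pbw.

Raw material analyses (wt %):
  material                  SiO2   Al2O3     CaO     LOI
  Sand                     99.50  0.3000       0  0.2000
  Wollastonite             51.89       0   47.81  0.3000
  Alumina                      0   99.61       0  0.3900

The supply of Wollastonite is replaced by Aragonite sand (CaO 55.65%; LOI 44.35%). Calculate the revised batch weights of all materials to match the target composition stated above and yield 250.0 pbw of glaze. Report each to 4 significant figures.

Mid-chain values appear, with 4-significant-figure rounding, in the working — every computation maintains full float precision at each step. Each reported result receives exactly one rounding — derived quantities (LOI, three oxide percentages, totals, net glass mass, yield) are computed from the weighed amounts on 250.0 pbw of glass in full precision exactly as printed in the problem or answer text.
Oxide mass targets, per 250.0 pbw glaze:
  SiO2: 45.36% × 250.0 = 113.4 pbw
  Al2O3: 38.69% × 250.0 = 96.72 pbw
  CaO: 15.95% × 250.0 = 39.88 pbw
Sums-versus-targets review per the reported batch figures, relative to the basis at hand (every target is met by its sum given rounding of the digits):
  SiO2: 114.0·0.9950 = 113.4 pbw (target 113.4 pbw)
  Al2O3: 114.0·0.003000 + 96.76·0.9961 = 96.72 pbw (target 96.72 pbw)
  CaO: 71.65·0.5565 = 39.87 pbw (target 39.88 pbw)
Mass balance on the glass: net batch after ignition = 250.0 pbw (the Σ of target masses is 250.0 pbw; basis as stated: 250.0 pbw — a pure rounding effect).
Batch grand total — Σ batch = 282.4 pbw; the LOI term Σ batch·LOI equals 32.38 pbw; the yield ratio, glass ÷ batch: 88.53%.

Revised batch per 250.0 pbw glaze:
  Sand: 114.0 pbw
  Aragonite sand: 71.65 pbw
  Alumina: 96.76 pbw
Total batch = 282.4 pbw; LOI loss = 32.38 pbw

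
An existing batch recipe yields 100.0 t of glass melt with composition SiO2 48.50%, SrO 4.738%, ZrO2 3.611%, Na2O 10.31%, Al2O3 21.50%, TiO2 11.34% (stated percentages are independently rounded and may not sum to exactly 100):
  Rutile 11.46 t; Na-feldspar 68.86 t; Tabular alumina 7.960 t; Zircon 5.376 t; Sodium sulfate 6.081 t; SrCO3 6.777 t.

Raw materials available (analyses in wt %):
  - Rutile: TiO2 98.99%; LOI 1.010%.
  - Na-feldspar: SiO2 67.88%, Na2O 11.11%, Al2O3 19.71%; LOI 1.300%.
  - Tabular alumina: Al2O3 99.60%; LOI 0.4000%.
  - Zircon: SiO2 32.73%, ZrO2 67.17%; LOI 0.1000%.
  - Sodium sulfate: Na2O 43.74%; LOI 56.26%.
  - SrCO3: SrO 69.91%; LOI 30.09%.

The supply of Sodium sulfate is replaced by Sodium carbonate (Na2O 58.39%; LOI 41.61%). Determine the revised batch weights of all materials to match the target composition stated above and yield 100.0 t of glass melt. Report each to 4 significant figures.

The whole derivation keeps exact precision from first step to last — working values are shown rounded to four significant digits between the steps. Each reported result takes exactly one rounding; derived quantities are recomputed from the batch weights on 100.0 t of glass in full float precision (the six compositions, LOI, totals, glass mass, the yield), exactly as printed in question or answer.
Target masses of each oxide per 100.0 t glass melt:
  SiO2: 48.50% × 100.0 = 48.50 t
  SrO: 4.738% × 100.0 = 4.738 t
  ZrO2: 3.611% × 100.0 = 3.611 t
  Na2O: 10.31% × 100.0 = 10.31 t
  Al2O3: 21.50% × 100.0 = 21.50 t
  TiO2: 11.34% × 100.0 = 11.34 t
A balance pass over the oxides, using the reported weights, versus the basis set out (every target is met by its sum given rounding of the digits):
  SiO2: 68.86·0.6788 + 5.376·0.3273 = 48.50 t (target 48.50 t)
  SrO: 6.777·0.6991 = 4.738 t (target 4.738 t)
  ZrO2: 5.376·0.6717 = 3.611 t (target 3.611 t)
  Na2O: 68.86·0.1111 + 4.555·0.5839 = 10.31 t (target 10.31 t)
  Al2O3: 68.86·0.1971 + 7.960·0.9960 = 21.50 t (target 21.50 t)
  TiO2: 11.46·0.9899 = 11.34 t (target 11.34 t)
Consistency of the glass mass: the batch minus its LOI: 100.0 t (oxide target masses add up to 100.0 t; with the basis standing at 100.0 t — differing by rounding only).
Adding the batch up: Σ batch = 105.0 t; ignition loss, Σ(batch × LOI) = 4.983 t; as yield: glass ÷ batch → 95.25%.

Revised batch per 100.0 t glass melt:
  Rutile: 11.46 t
  Na-feldspar: 68.86 t
  Tabular alumina: 7.960 t
  Zircon: 5.376 t
  Sodium carbonate: 4.555 t
  SrCO3: 6.777 t
Total batch = 105.0 t; LOI loss = 4.983 t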